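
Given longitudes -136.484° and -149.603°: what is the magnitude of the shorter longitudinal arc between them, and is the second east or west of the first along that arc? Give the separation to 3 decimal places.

Raw difference: -149.603 − -136.484 = -13.119°.
Normalise into (−180°, 180°]: -13.119° stays -13.119°.
Negative ⇒ the second point lies to the west; separation 13.119°.

13.119° west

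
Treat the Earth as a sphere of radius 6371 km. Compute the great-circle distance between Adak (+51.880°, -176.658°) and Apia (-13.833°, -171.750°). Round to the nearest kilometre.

7322 km

Δλ = -171.750 − -176.658 = 4.908°.
Δφ = -13.833 − 51.880 = -65.713°.
a = sin²(Δφ/2) + cos φ₁ · cos φ₂ · sin²(Δλ/2) = 0.295445.
c = 2·atan2(√a, √(1−a)) = 1.14932 rad → d = 6371·c ≈ 7322.31 km.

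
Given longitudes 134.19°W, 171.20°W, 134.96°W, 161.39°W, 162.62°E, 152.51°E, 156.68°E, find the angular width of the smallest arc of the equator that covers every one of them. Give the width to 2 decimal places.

73.30°

Sort the longitudes: -171.20°, -161.39°, -134.96°, -134.19°, +152.51°, +156.68°, +162.62°.
Eastward gaps between consecutive values (wrapping around): 9.81°, 26.43°, 0.77°, 286.70°, 4.17°, 5.94°, 26.18°.
Largest gap = 286.70° ⇒ minimal covering band is its complement: 360° − 286.70° = 73.30°.
Band runs from +152.51° eastward to -134.19°, crossing the antimeridian.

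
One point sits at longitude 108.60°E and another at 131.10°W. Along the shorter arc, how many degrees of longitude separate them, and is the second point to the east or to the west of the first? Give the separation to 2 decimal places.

Raw difference: -131.10 − 108.60 = -239.7°.
Normalise into (−180°, 180°]: -239.7° + 360° = 120.3°.
Positive ⇒ the second point lies to the east; separation 120.30°.

120.30° east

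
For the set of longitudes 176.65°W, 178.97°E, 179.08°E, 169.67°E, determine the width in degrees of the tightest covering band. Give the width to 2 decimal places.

13.68°

Sort the longitudes: -176.65°, +169.67°, +178.97°, +179.08°.
Eastward gaps between consecutive values (wrapping around): 346.32°, 9.30°, 0.11°, 4.27°.
Largest gap = 346.32° ⇒ minimal covering band is its complement: 360° − 346.32° = 13.68°.
Band runs from +169.67° eastward to -176.65°, crossing the antimeridian.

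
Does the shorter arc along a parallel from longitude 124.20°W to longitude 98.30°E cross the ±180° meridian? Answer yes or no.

Naïve |98.30 − -124.20| = 222.5° > 180°, so the shorter arc goes the other way round — across 180°.
Signed shortest Δλ = ((98.30 − -124.20 + 180) mod 360) − 180 = -137.5°.
Going west by 137.5° from -124.20° passes through 180° before reaching +98.30°.

Yes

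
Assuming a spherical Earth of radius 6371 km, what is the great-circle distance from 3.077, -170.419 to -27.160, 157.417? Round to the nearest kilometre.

Δλ = 157.417 − -170.419 = 327.836°; wrapped into (−180°, 180°]: -32.164°.
Δφ = -27.160 − 3.077 = -30.237°.
a = sin²(Δφ/2) + cos φ₁ · cos φ₂ · sin²(Δλ/2) = 0.136201.
c = 2·atan2(√a, √(1−a)) = 0.75598 rad → d = 6371·c ≈ 4816.37 km.

4816 km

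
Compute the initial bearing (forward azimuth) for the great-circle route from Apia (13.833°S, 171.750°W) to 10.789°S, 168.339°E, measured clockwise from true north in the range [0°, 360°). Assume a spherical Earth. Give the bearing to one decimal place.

Δλ = 168.339 − -171.750 = 340.089°; wrapped into (−180°, 180°]: -19.911°.
θ = atan2( sin Δλ · cos φ₂ , cos φ₁ · sin φ₂ − sin φ₁ · cos φ₂ · cos Δλ )
  = atan2(-0.33454, 0.03906) = -83.340° → normalised to [0°, 360°): 276.660°.

276.7°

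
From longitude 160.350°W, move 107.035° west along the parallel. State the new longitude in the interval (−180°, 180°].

Start at -160.350°; shift −107.035° → -267.385°.
-267.385° lies outside (−180°, 180°]; add 360° → +92.615°.

92.615°E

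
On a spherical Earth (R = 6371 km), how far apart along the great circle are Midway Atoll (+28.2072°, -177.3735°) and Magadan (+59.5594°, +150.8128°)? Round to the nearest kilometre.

4237 km

Δλ = 150.8128 − -177.3735 = 328.1863°; wrapped into (−180°, 180°]: -31.8137°.
Δφ = 59.5594 − 28.2072 = 31.3522°.
a = sin²(Δφ/2) + cos φ₁ · cos φ₂ · sin²(Δλ/2) = 0.106545.
c = 2·atan2(√a, √(1−a)) = 0.66501 rad → d = 6371·c ≈ 4236.79 km.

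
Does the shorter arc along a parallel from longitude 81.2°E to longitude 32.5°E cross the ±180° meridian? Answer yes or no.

Signed shortest Δλ = ((32.5 − 81.2 + 180) mod 360) − 180 = -48.7°.
Going west by 48.7° from +81.2° reaches +32.5° without touching 180°.

No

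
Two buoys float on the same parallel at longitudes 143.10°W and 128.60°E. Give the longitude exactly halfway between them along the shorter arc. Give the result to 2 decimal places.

Signed shortest Δλ from -143.10° to +128.60° is -88.30°.
Midpoint longitude = -143.10° + (-88.30°)/2 = -143.10° − 44.15° = -187.25°.
Normalise into (−180°, 180°]: +172.75°.
(The naïve average (-143.10 + +128.60)/2 = -7.25° is on the wrong side of the globe.)

172.75°E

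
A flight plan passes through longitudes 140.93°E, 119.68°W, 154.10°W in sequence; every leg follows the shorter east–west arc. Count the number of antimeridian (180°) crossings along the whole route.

Leg 1: +140.93° → -119.68°, shortest Δλ = 99.39° (east) — crosses 180°.
Leg 2: -119.68° → -154.10°, shortest Δλ = -34.42° (west) — does not cross 180°.
Total crossings: 1.

1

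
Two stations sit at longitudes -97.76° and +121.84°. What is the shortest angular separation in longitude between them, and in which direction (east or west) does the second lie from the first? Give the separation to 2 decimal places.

140.40° west

Raw difference: 121.84 − -97.76 = 219.6°.
Normalise into (−180°, 180°]: 219.6° − 360° = -140.4°.
Negative ⇒ the second point lies to the west; separation 140.40°.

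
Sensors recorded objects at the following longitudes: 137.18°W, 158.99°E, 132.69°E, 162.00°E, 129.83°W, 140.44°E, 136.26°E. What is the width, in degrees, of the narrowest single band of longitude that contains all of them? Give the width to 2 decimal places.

97.48°

Sort the longitudes: -137.18°, -129.83°, +132.69°, +136.26°, +140.44°, +158.99°, +162.00°.
Eastward gaps between consecutive values (wrapping around): 7.35°, 262.52°, 3.57°, 4.18°, 18.55°, 3.01°, 60.82°.
Largest gap = 262.52° ⇒ minimal covering band is its complement: 360° − 262.52° = 97.48°.
Band runs from +132.69° eastward to -129.83°, crossing the antimeridian.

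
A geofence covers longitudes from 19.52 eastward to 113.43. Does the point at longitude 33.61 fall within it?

Band width going east from +19.52° to +113.43°: ((113.43 − 19.52) mod 360) = 93.91°.
Offset of +33.61° east of the west edge: ((33.61 − 19.52) mod 360) = 14.09°.
14.09° ≤ 93.91° ⇒ inside.

Yes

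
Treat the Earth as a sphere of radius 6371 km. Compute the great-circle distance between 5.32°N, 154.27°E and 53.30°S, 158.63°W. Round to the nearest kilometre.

Δλ = -158.63 − 154.27 = -312.90°; wrapped into (−180°, 180°]: 47.10°.
Δφ = -53.30 − 5.32 = -58.62°.
a = sin²(Δφ/2) + cos φ₁ · cos φ₂ · sin²(Δλ/2) = 0.334638.
c = 2·atan2(√a, √(1−a)) = 1.23373 rad → d = 6371·c ≈ 7860.06 km.

7860 km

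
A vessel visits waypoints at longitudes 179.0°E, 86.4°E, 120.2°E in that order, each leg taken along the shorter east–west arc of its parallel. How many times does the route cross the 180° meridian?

0

Leg 1: +179.0° → +86.4°, shortest Δλ = -92.6° (west) — does not cross 180°.
Leg 2: +86.4° → +120.2°, shortest Δλ = 33.8° (east) — does not cross 180°.
Total crossings: 0.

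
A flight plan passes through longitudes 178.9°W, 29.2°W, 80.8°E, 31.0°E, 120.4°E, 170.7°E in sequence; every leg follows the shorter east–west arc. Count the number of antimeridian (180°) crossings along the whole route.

Leg 1: -178.9° → -29.2°, shortest Δλ = 149.7° (east) — does not cross 180°.
Leg 2: -29.2° → +80.8°, shortest Δλ = 110.0° (east) — does not cross 180°.
Leg 3: +80.8° → +31.0°, shortest Δλ = -49.8° (west) — does not cross 180°.
Leg 4: +31.0° → +120.4°, shortest Δλ = 89.4° (east) — does not cross 180°.
Leg 5: +120.4° → +170.7°, shortest Δλ = 50.3° (east) — does not cross 180°.
Total crossings: 0.

0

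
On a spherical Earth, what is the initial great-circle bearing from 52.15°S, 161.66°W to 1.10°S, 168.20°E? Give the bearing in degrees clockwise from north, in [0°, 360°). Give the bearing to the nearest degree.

Δλ = 168.20 − -161.66 = 329.86°; wrapped into (−180°, 180°]: -30.14°.
θ = atan2( sin Δλ · cos φ₂ , cos φ₁ · sin φ₂ − sin φ₁ · cos φ₂ · cos Δλ )
  = atan2(-0.50202, 0.67096) = -36.804° → normalised to [0°, 360°): 323.196°.

323°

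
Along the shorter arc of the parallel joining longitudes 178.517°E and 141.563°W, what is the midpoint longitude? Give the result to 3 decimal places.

161.523°W

Signed shortest Δλ from +178.517° to -141.563° is +39.920°.
Midpoint longitude = +178.517° + (+39.920°)/2 = +178.517° + 19.960° = +198.477°.
Normalise into (−180°, 180°]: -161.523°.
(The naïve average (+178.517 + -141.563)/2 = 18.477° is on the wrong side of the globe.)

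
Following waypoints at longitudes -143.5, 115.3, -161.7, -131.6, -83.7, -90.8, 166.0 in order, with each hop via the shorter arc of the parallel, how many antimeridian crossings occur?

3

Leg 1: -143.5° → +115.3°, shortest Δλ = -101.2° (west) — crosses 180°.
Leg 2: +115.3° → -161.7°, shortest Δλ = 83.0° (east) — crosses 180°.
Leg 3: -161.7° → -131.6°, shortest Δλ = 30.1° (east) — does not cross 180°.
Leg 4: -131.6° → -83.7°, shortest Δλ = 47.9° (east) — does not cross 180°.
Leg 5: -83.7° → -90.8°, shortest Δλ = -7.1° (west) — does not cross 180°.
Leg 6: -90.8° → +166.0°, shortest Δλ = -103.2° (west) — crosses 180°.
Total crossings: 3.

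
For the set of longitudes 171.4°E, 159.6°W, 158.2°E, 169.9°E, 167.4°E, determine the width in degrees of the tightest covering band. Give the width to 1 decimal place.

Sort the longitudes: -159.6°, +158.2°, +167.4°, +169.9°, +171.4°.
Eastward gaps between consecutive values (wrapping around): 317.8°, 9.2°, 2.5°, 1.5°, 29.0°.
Largest gap = 317.8° ⇒ minimal covering band is its complement: 360° − 317.8° = 42.2°.
Band runs from +158.2° eastward to -159.6°, crossing the antimeridian.

42.2°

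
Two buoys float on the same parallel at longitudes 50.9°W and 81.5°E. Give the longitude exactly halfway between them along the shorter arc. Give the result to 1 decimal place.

15.3°E

Signed shortest Δλ from -50.9° to +81.5° is +132.4°.
Midpoint longitude = -50.9° + (+132.4°)/2 = -50.9° + 66.2° = +15.3°.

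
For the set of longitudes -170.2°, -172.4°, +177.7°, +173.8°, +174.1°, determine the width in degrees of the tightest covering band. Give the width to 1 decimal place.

16.0°

Sort the longitudes: -172.4°, -170.2°, +173.8°, +174.1°, +177.7°.
Eastward gaps between consecutive values (wrapping around): 2.2°, 344.0°, 0.3°, 3.6°, 9.9°.
Largest gap = 344.0° ⇒ minimal covering band is its complement: 360° − 344.0° = 16.0°.
Band runs from +173.8° eastward to -170.2°, crossing the antimeridian.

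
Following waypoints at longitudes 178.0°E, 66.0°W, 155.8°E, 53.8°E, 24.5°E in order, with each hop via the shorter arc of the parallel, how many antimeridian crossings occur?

Leg 1: +178.0° → -66.0°, shortest Δλ = 116.0° (east) — crosses 180°.
Leg 2: -66.0° → +155.8°, shortest Δλ = -138.2° (west) — crosses 180°.
Leg 3: +155.8° → +53.8°, shortest Δλ = -102.0° (west) — does not cross 180°.
Leg 4: +53.8° → +24.5°, shortest Δλ = -29.3° (west) — does not cross 180°.
Total crossings: 2.

2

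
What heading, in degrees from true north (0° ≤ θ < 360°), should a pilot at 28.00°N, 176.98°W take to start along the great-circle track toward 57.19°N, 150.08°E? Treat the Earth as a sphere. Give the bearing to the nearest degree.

331°

Δλ = 150.08 − -176.98 = 327.06°; wrapped into (−180°, 180°]: -32.94°.
θ = atan2( sin Δλ · cos φ₂ , cos φ₁ · sin φ₂ − sin φ₁ · cos φ₂ · cos Δλ )
  = atan2(-0.29464, 0.52860) = -29.135° → normalised to [0°, 360°): 330.865°.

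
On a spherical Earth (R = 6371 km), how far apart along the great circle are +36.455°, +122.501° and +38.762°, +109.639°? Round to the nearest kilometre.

1161 km

Δλ = 109.639 − 122.501 = -12.862°.
Δφ = 38.762 − 36.455 = 2.307°.
a = sin²(Δφ/2) + cos φ₁ · cos φ₂ · sin²(Δλ/2) = 0.008273.
c = 2·atan2(√a, √(1−a)) = 0.18217 rad → d = 6371·c ≈ 1160.60 km.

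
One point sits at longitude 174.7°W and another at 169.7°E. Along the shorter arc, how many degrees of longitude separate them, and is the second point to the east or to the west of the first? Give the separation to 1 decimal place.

Raw difference: 169.7 − -174.7 = 344.4°.
Normalise into (−180°, 180°]: 344.4° − 360° = -15.6°.
Negative ⇒ the second point lies to the west; separation 15.6°.

15.6° west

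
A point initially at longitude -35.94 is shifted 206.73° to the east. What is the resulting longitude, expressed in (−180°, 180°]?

+170.79°

Start at -35.94°; shift +206.73° → +170.79°.
+170.79° already lies in (−180°, 180°].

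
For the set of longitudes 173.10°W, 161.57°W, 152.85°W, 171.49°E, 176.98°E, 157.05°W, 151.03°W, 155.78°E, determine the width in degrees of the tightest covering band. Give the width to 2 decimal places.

Sort the longitudes: -173.10°, -161.57°, -157.05°, -152.85°, -151.03°, +155.78°, +171.49°, +176.98°.
Eastward gaps between consecutive values (wrapping around): 11.53°, 4.52°, 4.20°, 1.82°, 306.81°, 15.71°, 5.49°, 9.92°.
Largest gap = 306.81° ⇒ minimal covering band is its complement: 360° − 306.81° = 53.19°.
Band runs from +155.78° eastward to -151.03°, crossing the antimeridian.

53.19°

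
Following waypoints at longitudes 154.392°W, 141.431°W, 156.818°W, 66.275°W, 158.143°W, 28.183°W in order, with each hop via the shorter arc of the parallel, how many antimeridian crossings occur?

0

Leg 1: -154.392° → -141.431°, shortest Δλ = 12.961° (east) — does not cross 180°.
Leg 2: -141.431° → -156.818°, shortest Δλ = -15.387° (west) — does not cross 180°.
Leg 3: -156.818° → -66.275°, shortest Δλ = 90.543° (east) — does not cross 180°.
Leg 4: -66.275° → -158.143°, shortest Δλ = -91.868° (west) — does not cross 180°.
Leg 5: -158.143° → -28.183°, shortest Δλ = 129.96° (east) — does not cross 180°.
Total crossings: 0.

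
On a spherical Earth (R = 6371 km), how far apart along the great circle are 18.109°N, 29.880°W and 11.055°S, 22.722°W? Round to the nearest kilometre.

3337 km

Δλ = -22.722 − -29.880 = 7.158°.
Δφ = -11.055 − 18.109 = -29.164°.
a = sin²(Δφ/2) + cos φ₁ · cos φ₂ · sin²(Δλ/2) = 0.067021.
c = 2·atan2(√a, √(1−a)) = 0.52373 rad → d = 6371·c ≈ 3336.70 km.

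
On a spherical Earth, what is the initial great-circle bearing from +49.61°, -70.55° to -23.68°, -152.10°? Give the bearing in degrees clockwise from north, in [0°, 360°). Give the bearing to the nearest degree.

Δλ = -152.10 − -70.55 = -81.55°.
θ = atan2( sin Δλ · cos φ₂ , cos φ₁ · sin φ₂ − sin φ₁ · cos φ₂ · cos Δλ )
  = atan2(-0.90586, -0.36275) = -111.823° → normalised to [0°, 360°): 248.177°.

248°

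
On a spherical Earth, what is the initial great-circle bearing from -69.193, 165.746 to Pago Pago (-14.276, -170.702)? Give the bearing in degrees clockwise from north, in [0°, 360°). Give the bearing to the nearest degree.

28°

Δλ = -170.702 − 165.746 = -336.448°; wrapped into (−180°, 180°]: 23.552°.
θ = atan2( sin Δλ · cos φ₂ , cos φ₁ · sin φ₂ − sin φ₁ · cos φ₂ · cos Δλ )
  = atan2(0.38724, 0.74286) = 27.532° → normalised to [0°, 360°): 27.532°.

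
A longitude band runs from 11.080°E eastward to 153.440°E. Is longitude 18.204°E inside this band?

Yes

Band width going east from +11.080° to +153.440°: ((153.440 − 11.080) mod 360) = 142.360°.
Offset of +18.204° east of the west edge: ((18.204 − 11.080) mod 360) = 7.124°.
7.124° ≤ 142.360° ⇒ inside.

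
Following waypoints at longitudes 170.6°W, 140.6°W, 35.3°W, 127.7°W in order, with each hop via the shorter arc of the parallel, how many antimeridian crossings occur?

Leg 1: -170.6° → -140.6°, shortest Δλ = 30.0° (east) — does not cross 180°.
Leg 2: -140.6° → -35.3°, shortest Δλ = 105.3° (east) — does not cross 180°.
Leg 3: -35.3° → -127.7°, shortest Δλ = -92.4° (west) — does not cross 180°.
Total crossings: 0.

0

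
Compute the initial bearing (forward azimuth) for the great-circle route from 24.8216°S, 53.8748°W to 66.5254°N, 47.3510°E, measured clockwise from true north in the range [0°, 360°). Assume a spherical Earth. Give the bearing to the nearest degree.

Δλ = 47.3510 − -53.8748 = 101.2258°.
θ = atan2( sin Δλ · cos φ₂ , cos φ₁ · sin φ₂ − sin φ₁ · cos φ₂ · cos Δλ )
  = atan2(0.39072, 0.79995) = 26.032° → normalised to [0°, 360°): 26.032°.

26°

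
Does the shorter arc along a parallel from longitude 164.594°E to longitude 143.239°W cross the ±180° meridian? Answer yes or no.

Yes

Naïve |-143.239 − 164.594| = 307.833° > 180°, so the shorter arc goes the other way round — across 180°.
Signed shortest Δλ = ((-143.239 − 164.594 + 180) mod 360) − 180 = 52.167°.
Going east by 52.167° from +164.594° passes through 180° before reaching -143.239°.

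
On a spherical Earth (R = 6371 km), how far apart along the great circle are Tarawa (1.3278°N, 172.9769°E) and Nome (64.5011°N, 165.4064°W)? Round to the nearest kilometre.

7239 km

Δλ = -165.4064 − 172.9769 = -338.3833°; wrapped into (−180°, 180°]: 21.6167°.
Δφ = 64.5011 − 1.3278 = 63.1733°.
a = sin²(Δφ/2) + cos φ₁ · cos φ₂ · sin²(Δλ/2) = 0.289488.
c = 2·atan2(√a, √(1−a)) = 1.13622 rad → d = 6371·c ≈ 7238.87 km.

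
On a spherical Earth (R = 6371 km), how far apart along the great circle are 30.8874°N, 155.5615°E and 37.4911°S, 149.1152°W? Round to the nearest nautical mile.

5146 nmi

Δλ = -149.1152 − 155.5615 = -304.6767°; wrapped into (−180°, 180°]: 55.3233°.
Δφ = -37.4911 − 30.8874 = -68.3785°.
a = sin²(Δφ/2) + cos φ₁ · cos φ₂ · sin²(Δλ/2) = 0.462520.
c = 2·atan2(√a, √(1−a)) = 1.49577 rad → d = 6371·c ≈ 9529.53 km ≈ 5145.53 nmi.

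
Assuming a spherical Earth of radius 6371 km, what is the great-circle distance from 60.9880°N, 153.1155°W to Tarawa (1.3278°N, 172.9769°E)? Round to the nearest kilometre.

Δλ = 172.9769 − -153.1155 = 326.0924°; wrapped into (−180°, 180°]: -33.9076°.
Δφ = 1.3278 − 60.9880 = -59.6602°.
a = sin²(Δφ/2) + cos φ₁ · cos φ₂ · sin²(Δλ/2) = 0.288665.
c = 2·atan2(√a, √(1−a)) = 1.13441 rad → d = 6371·c ≈ 7227.30 km.

7227 km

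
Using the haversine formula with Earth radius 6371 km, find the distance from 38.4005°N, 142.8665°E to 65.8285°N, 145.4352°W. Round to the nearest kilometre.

Δλ = -145.4352 − 142.8665 = -288.3017°; wrapped into (−180°, 180°]: 71.6983°.
Δφ = 65.8285 − 38.4005 = 27.4280°.
a = sin²(Δφ/2) + cos φ₁ · cos φ₂ · sin²(Δλ/2) = 0.166269.
c = 2·atan2(√a, √(1−a)) = 0.84000 rad → d = 6371·c ≈ 5351.65 km.

5352 km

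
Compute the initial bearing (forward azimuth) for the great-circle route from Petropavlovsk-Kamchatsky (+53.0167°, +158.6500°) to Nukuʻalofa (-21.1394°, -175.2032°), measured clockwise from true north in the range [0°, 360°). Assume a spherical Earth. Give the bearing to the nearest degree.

Δλ = -175.2032 − 158.6500 = -333.8532°; wrapped into (−180°, 180°]: 26.1468°.
θ = atan2( sin Δλ · cos φ₂ , cos φ₁ · sin φ₂ − sin φ₁ · cos φ₂ · cos Δλ )
  = atan2(0.41102, -0.88577) = 155.108° → normalised to [0°, 360°): 155.108°.

155°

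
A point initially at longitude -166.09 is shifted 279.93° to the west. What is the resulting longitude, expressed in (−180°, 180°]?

Start at -166.09°; shift −279.93° → -446.02°.
-446.02° lies outside (−180°, 180°]; add 360° → -86.02°.

-86.02°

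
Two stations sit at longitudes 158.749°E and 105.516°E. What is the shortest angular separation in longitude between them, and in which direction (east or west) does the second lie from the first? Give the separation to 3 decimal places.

Raw difference: 105.516 − 158.749 = -53.233°.
Normalise into (−180°, 180°]: -53.233° stays -53.233°.
Negative ⇒ the second point lies to the west; separation 53.233°.

53.233° west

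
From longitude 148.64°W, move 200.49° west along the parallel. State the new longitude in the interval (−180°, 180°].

10.87°E

Start at -148.64°; shift −200.49° → -349.13°.
-349.13° lies outside (−180°, 180°]; add 360° → +10.87°.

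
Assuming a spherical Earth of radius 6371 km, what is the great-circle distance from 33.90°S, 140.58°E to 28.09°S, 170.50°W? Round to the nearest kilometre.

Δλ = -170.50 − 140.58 = -311.08°; wrapped into (−180°, 180°]: 48.92°.
Δφ = -28.09 − -33.90 = 5.81°.
a = sin²(Δφ/2) + cos φ₁ · cos φ₂ · sin²(Δλ/2) = 0.128107.
c = 2·atan2(√a, √(1−a)) = 0.73208 rad → d = 6371·c ≈ 4664.08 km.

4664 km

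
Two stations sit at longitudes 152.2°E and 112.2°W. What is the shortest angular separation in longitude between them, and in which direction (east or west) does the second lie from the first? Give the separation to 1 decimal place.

95.6° east

Raw difference: -112.2 − 152.2 = -264.4°.
Normalise into (−180°, 180°]: -264.4° + 360° = 95.6°.
Positive ⇒ the second point lies to the east; separation 95.6°.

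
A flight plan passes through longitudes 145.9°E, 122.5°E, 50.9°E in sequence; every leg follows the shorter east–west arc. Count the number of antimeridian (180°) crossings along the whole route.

Leg 1: +145.9° → +122.5°, shortest Δλ = -23.4° (west) — does not cross 180°.
Leg 2: +122.5° → +50.9°, shortest Δλ = -71.6° (west) — does not cross 180°.
Total crossings: 0.

0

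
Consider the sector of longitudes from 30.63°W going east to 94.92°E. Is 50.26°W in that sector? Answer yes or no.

Band width going east from -30.63° to +94.92°: ((94.92 − -30.63) mod 360) = 125.55°.
Offset of -50.26° east of the west edge: ((-50.26 − -30.63) mod 360) = 340.37°.
340.37° > 125.55° ⇒ outside.

No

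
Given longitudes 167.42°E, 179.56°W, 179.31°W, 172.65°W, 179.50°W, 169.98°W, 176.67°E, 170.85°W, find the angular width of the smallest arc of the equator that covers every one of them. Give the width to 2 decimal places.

Sort the longitudes: -179.56°, -179.50°, -179.31°, -172.65°, -170.85°, -169.98°, +167.42°, +176.67°.
Eastward gaps between consecutive values (wrapping around): 0.06°, 0.19°, 6.66°, 1.80°, 0.87°, 337.40°, 9.25°, 3.77°.
Largest gap = 337.40° ⇒ minimal covering band is its complement: 360° − 337.40° = 22.60°.
Band runs from +167.42° eastward to -169.98°, crossing the antimeridian.

22.60°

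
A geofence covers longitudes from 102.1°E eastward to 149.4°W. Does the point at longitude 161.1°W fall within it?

Yes

Band width going east from +102.1° to -149.4°: ((-149.4 − 102.1) mod 360) = 108.5°.
Offset of -161.1° east of the west edge: ((-161.1 − 102.1) mod 360) = 96.8°.
96.8° ≤ 108.5° ⇒ inside.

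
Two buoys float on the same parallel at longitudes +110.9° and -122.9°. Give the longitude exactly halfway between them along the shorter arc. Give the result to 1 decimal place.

+174.0°

Signed shortest Δλ from +110.9° to -122.9° is +126.2°.
Midpoint longitude = +110.9° + (+126.2°)/2 = +110.9° + 63.1° = +174.0°.
(The naïve average (+110.9 + -122.9)/2 = -6.0° is on the wrong side of the globe.)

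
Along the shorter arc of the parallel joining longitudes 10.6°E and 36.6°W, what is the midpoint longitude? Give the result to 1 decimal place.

Signed shortest Δλ from +10.6° to -36.6° is -47.2°.
Midpoint longitude = +10.6° + (-47.2°)/2 = +10.6° − 23.6° = -13.0°.

13.0°W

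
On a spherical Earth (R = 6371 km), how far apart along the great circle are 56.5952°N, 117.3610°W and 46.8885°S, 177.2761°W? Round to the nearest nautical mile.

Δλ = -177.2761 − -117.3610 = -59.9151°.
Δφ = -46.8885 − 56.5952 = -103.4837°.
a = sin²(Δφ/2) + cos φ₁ · cos φ₂ · sin²(Δλ/2) = 0.710407.
c = 2·atan2(√a, √(1−a)) = 2.00514 rad → d = 6371·c ≈ 12774.75 km ≈ 6897.81 nmi.

6898 nmi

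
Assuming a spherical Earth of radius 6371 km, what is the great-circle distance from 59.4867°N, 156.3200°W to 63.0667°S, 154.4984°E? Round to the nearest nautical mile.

Δλ = 154.4984 − -156.3200 = 310.8184°; wrapped into (−180°, 180°]: -49.1816°.
Δφ = -63.0667 − 59.4867 = -122.5534°.
a = sin²(Δφ/2) + cos φ₁ · cos φ₂ · sin²(Δλ/2) = 0.808868.
c = 2·atan2(√a, √(1−a)) = 2.23666 rad → d = 6371·c ≈ 14249.74 km ≈ 7694.25 nmi.

7694 nmi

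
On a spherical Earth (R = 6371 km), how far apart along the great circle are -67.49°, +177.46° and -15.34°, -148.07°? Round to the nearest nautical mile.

3405 nmi

Δλ = -148.07 − 177.46 = -325.53°; wrapped into (−180°, 180°]: 34.47°.
Δφ = -15.34 − -67.49 = 52.15°.
a = sin²(Δφ/2) + cos φ₁ · cos φ₂ · sin²(Δλ/2) = 0.225614.
c = 2·atan2(√a, √(1−a)) = 0.98990 rad → d = 6371·c ≈ 6306.66 km ≈ 3405.32 nmi.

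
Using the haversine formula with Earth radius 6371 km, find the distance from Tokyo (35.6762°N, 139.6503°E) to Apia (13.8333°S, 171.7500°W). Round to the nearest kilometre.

Δλ = -171.7500 − 139.6503 = -311.4003°; wrapped into (−180°, 180°]: 48.5997°.
Δφ = -13.8333 − 35.6762 = -49.5095°.
a = sin²(Δφ/2) + cos φ₁ · cos φ₂ · sin²(Δλ/2) = 0.308910.
c = 2·atan2(√a, √(1−a)) = 1.17864 rad → d = 6371·c ≈ 7509.13 km.

7509 km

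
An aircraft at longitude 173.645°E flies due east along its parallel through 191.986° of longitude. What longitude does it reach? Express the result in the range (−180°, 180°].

5.631°E

Start at +173.645°; shift +191.986° → +365.631°.
+365.631° lies outside (−180°, 180°]; subtract 360° → +5.631°.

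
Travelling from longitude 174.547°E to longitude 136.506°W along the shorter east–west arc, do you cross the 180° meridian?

Yes

Naïve |-136.506 − 174.547| = 311.053° > 180°, so the shorter arc goes the other way round — across 180°.
Signed shortest Δλ = ((-136.506 − 174.547 + 180) mod 360) − 180 = 48.947°.
Going east by 48.947° from +174.547° passes through 180° before reaching -136.506°.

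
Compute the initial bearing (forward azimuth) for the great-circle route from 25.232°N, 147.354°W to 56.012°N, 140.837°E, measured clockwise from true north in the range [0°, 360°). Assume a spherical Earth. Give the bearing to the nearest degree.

322°

Δλ = 140.837 − -147.354 = 288.191°; wrapped into (−180°, 180°]: -71.809°.
θ = atan2( sin Δλ · cos φ₂ , cos φ₁ · sin φ₂ − sin φ₁ · cos φ₂ · cos Δλ )
  = atan2(-0.53108, 0.67565) = -38.168° → normalised to [0°, 360°): 321.832°.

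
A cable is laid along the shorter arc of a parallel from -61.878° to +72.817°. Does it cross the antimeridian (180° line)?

Signed shortest Δλ = ((72.817 − -61.878 + 180) mod 360) − 180 = 134.695°.
Going east by 134.695° from -61.878° reaches +72.817° without touching 180°.

No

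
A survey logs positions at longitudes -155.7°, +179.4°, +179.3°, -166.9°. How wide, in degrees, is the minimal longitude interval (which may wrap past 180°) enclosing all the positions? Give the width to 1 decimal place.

Sort the longitudes: -166.9°, -155.7°, +179.3°, +179.4°.
Eastward gaps between consecutive values (wrapping around): 11.2°, 335.0°, 0.1°, 13.7°.
Largest gap = 335.0° ⇒ minimal covering band is its complement: 360° − 335.0° = 25.0°.
Band runs from +179.3° eastward to -155.7°, crossing the antimeridian.

25.0°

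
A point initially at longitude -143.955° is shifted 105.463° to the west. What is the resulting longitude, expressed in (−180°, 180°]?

+110.582°

Start at -143.955°; shift −105.463° → -249.418°.
-249.418° lies outside (−180°, 180°]; add 360° → +110.582°.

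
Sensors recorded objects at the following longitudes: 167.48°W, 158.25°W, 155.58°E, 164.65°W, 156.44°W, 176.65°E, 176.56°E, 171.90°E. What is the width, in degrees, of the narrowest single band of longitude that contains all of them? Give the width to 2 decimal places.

47.98°

Sort the longitudes: -167.48°, -164.65°, -158.25°, -156.44°, +155.58°, +171.90°, +176.56°, +176.65°.
Eastward gaps between consecutive values (wrapping around): 2.83°, 6.40°, 1.81°, 312.02°, 16.32°, 4.66°, 0.09°, 15.87°.
Largest gap = 312.02° ⇒ minimal covering band is its complement: 360° − 312.02° = 47.98°.
Band runs from +155.58° eastward to -156.44°, crossing the antimeridian.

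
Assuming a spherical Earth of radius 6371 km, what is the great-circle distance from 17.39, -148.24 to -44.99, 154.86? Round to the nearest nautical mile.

4860 nmi

Δλ = 154.86 − -148.24 = 303.10°; wrapped into (−180°, 180°]: -56.90°.
Δφ = -44.99 − 17.39 = -62.38°.
a = sin²(Δφ/2) + cos φ₁ · cos φ₂ · sin²(Δλ/2) = 0.421366.
c = 2·atan2(√a, √(1−a)) = 1.41287 rad → d = 6371·c ≈ 9001.42 km ≈ 4860.38 nmi.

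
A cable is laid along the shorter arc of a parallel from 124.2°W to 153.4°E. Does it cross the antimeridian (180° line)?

Yes

Naïve |153.4 − -124.2| = 277.6° > 180°, so the shorter arc goes the other way round — across 180°.
Signed shortest Δλ = ((153.4 − -124.2 + 180) mod 360) − 180 = -82.4°.
Going west by 82.4° from -124.2° passes through 180° before reaching +153.4°.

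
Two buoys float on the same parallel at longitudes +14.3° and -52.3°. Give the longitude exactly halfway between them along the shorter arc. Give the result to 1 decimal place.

-19.0°

Signed shortest Δλ from +14.3° to -52.3° is -66.6°.
Midpoint longitude = +14.3° + (-66.6°)/2 = +14.3° − 33.3° = -19.0°.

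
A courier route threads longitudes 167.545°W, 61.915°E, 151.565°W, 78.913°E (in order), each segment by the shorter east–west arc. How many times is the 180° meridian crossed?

3

Leg 1: -167.545° → +61.915°, shortest Δλ = -130.54° (west) — crosses 180°.
Leg 2: +61.915° → -151.565°, shortest Δλ = 146.52° (east) — crosses 180°.
Leg 3: -151.565° → +78.913°, shortest Δλ = -129.522° (west) — crosses 180°.
Total crossings: 3.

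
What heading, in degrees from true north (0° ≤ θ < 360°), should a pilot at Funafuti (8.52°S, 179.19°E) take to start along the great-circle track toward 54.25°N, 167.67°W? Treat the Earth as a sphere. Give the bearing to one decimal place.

8.5°

Δλ = -167.67 − 179.19 = -346.86°; wrapped into (−180°, 180°]: 13.14°.
θ = atan2( sin Δλ · cos φ₂ , cos φ₁ · sin φ₂ − sin φ₁ · cos φ₂ · cos Δλ )
  = atan2(0.13282, 0.88691) = 8.517° → normalised to [0°, 360°): 8.517°.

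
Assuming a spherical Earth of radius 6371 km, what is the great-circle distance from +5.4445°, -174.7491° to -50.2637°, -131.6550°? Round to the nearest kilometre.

7443 km

Δλ = -131.6550 − -174.7491 = 43.0941°.
Δφ = -50.2637 − 5.4445 = -55.7082°.
a = sin²(Δφ/2) + cos φ₁ · cos φ₂ · sin²(Δλ/2) = 0.304132.
c = 2·atan2(√a, √(1−a)) = 1.16828 rad → d = 6371·c ≈ 7443.11 km.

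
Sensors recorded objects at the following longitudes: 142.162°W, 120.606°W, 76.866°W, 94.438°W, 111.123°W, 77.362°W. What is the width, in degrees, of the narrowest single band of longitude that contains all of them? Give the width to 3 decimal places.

Sort the longitudes: -142.162°, -120.606°, -111.123°, -94.438°, -77.362°, -76.866°.
Eastward gaps between consecutive values (wrapping around): 21.556°, 9.483°, 16.685°, 17.076°, 0.496°, 294.704°.
Largest gap = 294.704° ⇒ minimal covering band is its complement: 360° − 294.704° = 65.296°.
Band runs from -142.162° eastward to -76.866°.

65.296°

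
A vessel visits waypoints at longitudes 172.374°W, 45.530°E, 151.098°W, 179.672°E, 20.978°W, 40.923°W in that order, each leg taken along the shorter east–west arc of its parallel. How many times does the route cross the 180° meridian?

Leg 1: -172.374° → +45.530°, shortest Δλ = -142.096° (west) — crosses 180°.
Leg 2: +45.530° → -151.098°, shortest Δλ = 163.372° (east) — crosses 180°.
Leg 3: -151.098° → +179.672°, shortest Δλ = -29.23° (west) — crosses 180°.
Leg 4: +179.672° → -20.978°, shortest Δλ = 159.35° (east) — crosses 180°.
Leg 5: -20.978° → -40.923°, shortest Δλ = -19.945° (west) — does not cross 180°.
Total crossings: 4.

4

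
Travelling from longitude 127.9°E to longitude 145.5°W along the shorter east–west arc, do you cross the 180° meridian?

Naïve |-145.5 − 127.9| = 273.4° > 180°, so the shorter arc goes the other way round — across 180°.
Signed shortest Δλ = ((-145.5 − 127.9 + 180) mod 360) − 180 = 86.6°.
Going east by 86.6° from +127.9° passes through 180° before reaching -145.5°.

Yes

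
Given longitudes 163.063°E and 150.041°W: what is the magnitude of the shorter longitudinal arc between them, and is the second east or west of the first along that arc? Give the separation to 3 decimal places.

Raw difference: -150.041 − 163.063 = -313.104°.
Normalise into (−180°, 180°]: -313.104° + 360° = 46.896°.
Positive ⇒ the second point lies to the east; separation 46.896°.

46.896° east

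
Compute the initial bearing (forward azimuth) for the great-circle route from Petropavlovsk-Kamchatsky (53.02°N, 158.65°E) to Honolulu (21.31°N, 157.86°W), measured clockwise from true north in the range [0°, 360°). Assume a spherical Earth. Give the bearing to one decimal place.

116.6°

Δλ = -157.86 − 158.65 = -316.51°; wrapped into (−180°, 180°]: 43.49°.
θ = atan2( sin Δλ · cos φ₂ , cos φ₁ · sin φ₂ − sin φ₁ · cos φ₂ · cos Δλ )
  = atan2(0.64117, -0.32133) = 116.618° → normalised to [0°, 360°): 116.618°.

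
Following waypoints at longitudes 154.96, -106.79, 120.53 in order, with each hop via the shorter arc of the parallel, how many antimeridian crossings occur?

Leg 1: +154.96° → -106.79°, shortest Δλ = 98.25° (east) — crosses 180°.
Leg 2: -106.79° → +120.53°, shortest Δλ = -132.68° (west) — crosses 180°.
Total crossings: 2.

2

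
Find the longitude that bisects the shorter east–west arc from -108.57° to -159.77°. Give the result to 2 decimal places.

-134.17°

Signed shortest Δλ from -108.57° to -159.77° is -51.20°.
Midpoint longitude = -108.57° + (-51.20°)/2 = -108.57° − 25.60° = -134.17°.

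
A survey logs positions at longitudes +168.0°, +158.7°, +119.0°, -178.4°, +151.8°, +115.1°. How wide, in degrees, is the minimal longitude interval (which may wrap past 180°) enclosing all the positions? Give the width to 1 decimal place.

66.5°

Sort the longitudes: -178.4°, +115.1°, +119.0°, +151.8°, +158.7°, +168.0°.
Eastward gaps between consecutive values (wrapping around): 293.5°, 3.9°, 32.8°, 6.9°, 9.3°, 13.6°.
Largest gap = 293.5° ⇒ minimal covering band is its complement: 360° − 293.5° = 66.5°.
Band runs from +115.1° eastward to -178.4°, crossing the antimeridian.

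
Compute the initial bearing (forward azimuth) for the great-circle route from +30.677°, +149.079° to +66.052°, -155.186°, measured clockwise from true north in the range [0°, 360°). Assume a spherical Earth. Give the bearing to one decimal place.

Δλ = -155.186 − 149.079 = -304.265°; wrapped into (−180°, 180°]: 55.735°.
θ = atan2( sin Δλ · cos φ₂ , cos φ₁ · sin φ₂ − sin φ₁ · cos φ₂ · cos Δλ )
  = atan2(0.33546, 0.66942) = 26.616° → normalised to [0°, 360°): 26.616°.

26.6°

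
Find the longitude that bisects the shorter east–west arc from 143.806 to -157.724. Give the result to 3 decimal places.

Signed shortest Δλ from +143.806° to -157.724° is +58.470°.
Midpoint longitude = +143.806° + (+58.470°)/2 = +143.806° + 29.235° = +173.041°.
(The naïve average (+143.806 + -157.724)/2 = -6.959° is on the wrong side of the globe.)

+173.041°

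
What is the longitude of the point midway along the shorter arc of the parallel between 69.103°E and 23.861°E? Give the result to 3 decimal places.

Signed shortest Δλ from +69.103° to +23.861° is -45.242°.
Midpoint longitude = +69.103° + (-45.242°)/2 = +69.103° − 22.621° = +46.482°.

46.482°E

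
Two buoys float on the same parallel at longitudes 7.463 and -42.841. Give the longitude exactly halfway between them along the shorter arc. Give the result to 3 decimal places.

Signed shortest Δλ from +7.463° to -42.841° is -50.304°.
Midpoint longitude = +7.463° + (-50.304°)/2 = +7.463° − 25.152° = -17.689°.

-17.689°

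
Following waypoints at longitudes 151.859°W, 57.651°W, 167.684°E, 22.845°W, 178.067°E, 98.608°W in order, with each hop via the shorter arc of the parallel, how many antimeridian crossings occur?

Leg 1: -151.859° → -57.651°, shortest Δλ = 94.208° (east) — does not cross 180°.
Leg 2: -57.651° → +167.684°, shortest Δλ = -134.665° (west) — crosses 180°.
Leg 3: +167.684° → -22.845°, shortest Δλ = 169.471° (east) — crosses 180°.
Leg 4: -22.845° → +178.067°, shortest Δλ = -159.088° (west) — crosses 180°.
Leg 5: +178.067° → -98.608°, shortest Δλ = 83.325° (east) — crosses 180°.
Total crossings: 4.

4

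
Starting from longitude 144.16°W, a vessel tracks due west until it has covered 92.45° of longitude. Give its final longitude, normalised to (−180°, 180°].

Start at -144.16°; shift −92.45° → -236.61°.
-236.61° lies outside (−180°, 180°]; add 360° → +123.39°.

123.39°E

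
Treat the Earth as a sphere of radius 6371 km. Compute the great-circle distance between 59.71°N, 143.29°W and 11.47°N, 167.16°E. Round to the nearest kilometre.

Δλ = 167.16 − -143.29 = 310.45°; wrapped into (−180°, 180°]: -49.55°.
Δφ = 11.47 − 59.71 = -48.24°.
a = sin²(Δφ/2) + cos φ₁ · cos φ₂ · sin²(Δλ/2) = 0.253798.
c = 2·atan2(√a, √(1−a)) = 1.05595 rad → d = 6371·c ≈ 6727.43 km.

6727 km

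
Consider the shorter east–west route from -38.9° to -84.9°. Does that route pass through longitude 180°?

Signed shortest Δλ = ((-84.9 − -38.9 + 180) mod 360) − 180 = -46.0°.
Going west by 46.0° from -38.9° reaches -84.9° without touching 180°.

No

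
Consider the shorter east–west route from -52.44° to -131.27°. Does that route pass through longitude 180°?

Signed shortest Δλ = ((-131.27 − -52.44 + 180) mod 360) − 180 = -78.83°.
Going west by 78.83° from -52.44° reaches -131.27° without touching 180°.

No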